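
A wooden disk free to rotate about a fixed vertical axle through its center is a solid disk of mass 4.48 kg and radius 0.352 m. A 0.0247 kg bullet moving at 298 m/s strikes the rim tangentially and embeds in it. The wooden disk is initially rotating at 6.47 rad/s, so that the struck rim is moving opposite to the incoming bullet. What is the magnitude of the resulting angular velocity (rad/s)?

|ω_f| ≈ 2.83 rad/s

The axle reaction passes through the axle and exerts no torque about it; angular momentum about the axle is conserved through the impact.
I_p = ½(4.48)(0.352)² = 0.2775 kg·m². Taking the sense of the bullet's angular momentum as positive, L_{bullet} = m v R = (0.0247)(298)(0.352) = 2.591 kg·m²/s.
L_i = −I_p ω_p + m v R = −(0.2775)(6.47) + 2.591 = 0.7952 kg·m²/s.
After sticking, I_f = I_p + m R² = 0.2775 + (0.0247)(0.352)² = 0.2806 kg·m².
ω_f = L_i / I_f = 0.7952 / 0.2806 = 2.834 rad/s.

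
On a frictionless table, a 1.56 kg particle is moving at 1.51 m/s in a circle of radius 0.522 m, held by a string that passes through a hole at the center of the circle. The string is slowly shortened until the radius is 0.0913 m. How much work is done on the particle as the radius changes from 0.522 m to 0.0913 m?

W ≈ 56.4 J

Central (radial) force ⇒ zero torque about the center ⇒ m v r is constant.
v₂ = v₁ r₁ / r₂ = (1.51)(0.522) / (0.0913) = 8.633 m/s.
W = ΔKE = ½m(v₂² − v₁²) = 56.36 J.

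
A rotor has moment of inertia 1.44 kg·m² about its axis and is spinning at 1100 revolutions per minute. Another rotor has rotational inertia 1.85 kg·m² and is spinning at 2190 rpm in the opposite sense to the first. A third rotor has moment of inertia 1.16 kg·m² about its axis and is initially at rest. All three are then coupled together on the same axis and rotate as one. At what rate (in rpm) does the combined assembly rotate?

The coupling torques are internal; angular momentum about the shared axis is conserved.
Taking A's sense as positive: L = (1.440)(1100) − (1.850)(2190) = -2468 kg·m²·rpm.
Combined I = 1.440 + 1.850 + 1.160 = 4.450 kg·m².
ω_f = L / I = -2468 / 4.450 = -554.5 rpm.

|ω_f| ≈ 554 rpm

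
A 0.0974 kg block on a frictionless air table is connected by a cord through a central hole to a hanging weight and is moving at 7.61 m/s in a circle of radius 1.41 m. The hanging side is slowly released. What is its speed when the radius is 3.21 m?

Central (radial) force ⇒ zero torque about the center ⇒ m v r is constant.
v₂ = v₁ r₁ / r₂ = (7.61)(1.41) / (3.21) = 3.343 m/s.

v₂ ≈ 3.34 m/s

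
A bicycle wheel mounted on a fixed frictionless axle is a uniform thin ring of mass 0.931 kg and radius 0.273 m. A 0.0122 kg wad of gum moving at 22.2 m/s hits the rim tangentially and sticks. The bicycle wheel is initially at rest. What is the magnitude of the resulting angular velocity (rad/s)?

|ω_f| ≈ 1.05 rad/s

About the axle the impulsive forces during the collision are internal, so angular momentum about that axis is conserved.
I_p = (0.931)(0.273)² = 0.06939 kg·m². Taking the sense of the wad of gum's angular momentum as positive, L_{wad} = m v R = (0.0122)(22.2)(0.273) = 0.07394 kg·m²/s.
L_i = 0 + 0.07394 = 0.07394 kg·m²/s.
After sticking, I_f = I_p + m R² = 0.06939 + (0.0122)(0.273)² = 0.07030 kg·m².
ω_f = L_i / I_f = 0.07394 / 0.07030 = 1.052 rad/s.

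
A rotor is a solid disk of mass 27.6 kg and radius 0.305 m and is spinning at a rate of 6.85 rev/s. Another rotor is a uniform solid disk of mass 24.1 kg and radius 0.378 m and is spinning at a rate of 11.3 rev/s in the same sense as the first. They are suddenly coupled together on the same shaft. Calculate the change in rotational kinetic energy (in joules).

ΔKE ≈ -287 J

The coupling torques are internal; angular momentum about the shared axis is conserved.
Moments of inertia: I_A = ½(27.6)(0.305)² = 1.284 kg·m²; I_B = ½(24.1)(0.378)² = 1.722 kg·m².
Taking A's sense as positive: L = (1.284)(6.85) + (1.722)(11.3) = 28.25 kg·m²·rev/s.
Combined I = 1.284 + 1.722 = 3.005 kg·m².
ω_f = L / I = 28.25 / 3.005 = 9.399 rev/s.
KE_i = ½ΣIω² = 5529 J; KE_f = ½(3.005)(59.06)² = 5241 J.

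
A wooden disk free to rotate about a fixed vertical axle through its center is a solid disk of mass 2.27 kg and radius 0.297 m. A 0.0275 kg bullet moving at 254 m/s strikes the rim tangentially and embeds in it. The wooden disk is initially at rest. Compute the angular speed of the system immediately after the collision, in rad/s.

|ω_f| ≈ 20.2 rad/s

About the axle the impulsive forces during the collision are internal, so angular momentum about that axis is conserved.
I_p = ½(2.27)(0.297)² = 0.1001 kg·m². Taking the sense of the bullet's angular momentum as positive, L_{bullet} = m v R = (0.0275)(254)(0.297) = 2.075 kg·m²/s.
L_i = 0 + 2.075 = 2.075 kg·m²/s.
After sticking, I_f = I_p + m R² = 0.1001 + (0.0275)(0.297)² = 0.1025 kg·m².
ω_f = L_i / I_f = 2.075 / 0.1025 = 20.23 rad/s.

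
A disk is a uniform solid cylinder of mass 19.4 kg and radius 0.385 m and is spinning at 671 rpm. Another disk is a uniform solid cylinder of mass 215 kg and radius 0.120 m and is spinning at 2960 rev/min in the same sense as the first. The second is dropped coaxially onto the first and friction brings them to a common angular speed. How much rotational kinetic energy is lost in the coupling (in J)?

No external torque acts about the common axis, so total angular momentum is conserved.
Moments of inertia: I_A = ½(19.4)(0.385)² = 1.438 kg·m²; I_B = ½(215)(0.120)² = 1.548 kg·m².
Taking A's sense as positive: L = (1.438)(671) + (1.548)(2960) = 5547 kg·m²·rpm.
Combined I = 1.438 + 1.548 = 2.986 kg·m².
ω_f = L / I = 5547 / 2.986 = 1858 rpm.
KE_i = ½ΣIω² = 77920 J; KE_f = ½(2.986)(194.5)² = 56500 J.

ΔKE lost ≈ 21400 J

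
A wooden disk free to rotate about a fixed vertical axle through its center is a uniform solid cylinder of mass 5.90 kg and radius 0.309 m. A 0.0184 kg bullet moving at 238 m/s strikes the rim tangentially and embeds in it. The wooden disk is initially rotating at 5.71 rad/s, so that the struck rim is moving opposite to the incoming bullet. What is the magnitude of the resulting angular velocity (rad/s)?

|ω_f| ≈ 0.900 rad/s

About the axle the impulsive forces during the collision are internal, so angular momentum about that axis is conserved.
I_p = ½(5.90)(0.309)² = 0.2817 kg·m². Taking the sense of the bullet's angular momentum as positive, L_{bullet} = m v R = (0.0184)(238)(0.309) = 1.353 kg·m²/s.
L_i = −I_p ω_p + m v R = −(0.2817)(5.71) + 1.353 = -0.2552 kg·m²/s.
After sticking, I_f = I_p + m R² = 0.2817 + (0.0184)(0.309)² = 0.2834 kg·m².
ω_f = L_i / I_f = -0.2552 / 0.2834 = -0.9003 rad/s.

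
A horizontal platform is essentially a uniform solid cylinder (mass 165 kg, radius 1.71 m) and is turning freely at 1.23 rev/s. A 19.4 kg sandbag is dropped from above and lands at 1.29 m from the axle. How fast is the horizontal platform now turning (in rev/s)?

The added mass arrives with no angular momentum about the axle, and any external torque about the axle is negligible, so the system's angular momentum is conserved.
I_p = ½(165)(1.71)² = 241.2 kg·m².
Added inertia Σmr² = (19.4)(1.29)² = 32.28 kg·m²; I_f = 241.2 + 32.28 = 273.5 kg·m².
ω_f = I_p ω_i / I_f = (241.2)(1.23) / 273.5 = 1.085 rev/s.

ω_f ≈ 1.08 rev/s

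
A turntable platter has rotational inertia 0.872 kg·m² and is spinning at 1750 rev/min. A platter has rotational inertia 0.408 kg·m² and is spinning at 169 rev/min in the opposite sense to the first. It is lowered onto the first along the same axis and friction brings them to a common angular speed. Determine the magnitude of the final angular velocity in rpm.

The coupling torques are internal; angular momentum about the shared axis is conserved.
Taking A's sense as positive: L = (0.8720)(1750) − (0.4080)(169) = 1457 kg·m²·rpm.
Combined I = 0.8720 + 0.4080 = 1.280 kg·m².
ω_f = L / I = 1457 / 1.280 = 1138 rpm.

|ω_f| ≈ 1140 rpm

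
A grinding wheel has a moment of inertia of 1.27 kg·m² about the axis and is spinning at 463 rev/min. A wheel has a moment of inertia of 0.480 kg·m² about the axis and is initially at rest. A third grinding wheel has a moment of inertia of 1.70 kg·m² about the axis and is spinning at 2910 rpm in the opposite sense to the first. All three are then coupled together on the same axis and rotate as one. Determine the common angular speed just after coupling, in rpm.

|ω_f| ≈ 1260 rpm

No external torque acts about the common axis, so total angular momentum is conserved.
Taking A's sense as positive: L = (1.270)(463) − (1.700)(2910) = -4359 kg·m²·rpm.
Combined I = 1.270 + 0.4800 + 1.700 = 3.450 kg·m².
ω_f = L / I = -4359 / 3.450 = -1263 rpm.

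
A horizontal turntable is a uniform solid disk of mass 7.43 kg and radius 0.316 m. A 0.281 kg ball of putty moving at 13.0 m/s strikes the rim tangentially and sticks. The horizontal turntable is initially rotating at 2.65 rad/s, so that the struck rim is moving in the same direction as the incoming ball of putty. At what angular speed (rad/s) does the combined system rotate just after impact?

|ω_f| ≈ 5.36 rad/s

The axle reaction passes through the axle and exerts no torque about it; angular momentum about the axle is conserved through the impact.
I_p = ½(7.43)(0.316)² = 0.3710 kg·m². Taking the sense of the ball of putty's angular momentum as positive, L_{ball} = m v R = (0.281)(13.0)(0.316) = 1.154 kg·m²/s.
L_i = +I_p ω_p + m v R = +(0.3710)(2.65) + 1.154 = 2.137 kg·m²/s.
After sticking, I_f = I_p + m R² = 0.3710 + (0.281)(0.316)² = 0.3990 kg·m².
ω_f = L_i / I_f = 2.137 / 0.3990 = 5.357 rad/s.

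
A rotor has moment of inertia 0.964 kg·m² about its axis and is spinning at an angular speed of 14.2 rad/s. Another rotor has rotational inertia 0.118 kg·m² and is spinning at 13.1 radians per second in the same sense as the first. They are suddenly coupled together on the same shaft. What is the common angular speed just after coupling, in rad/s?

The coupling torques are internal; angular momentum about the shared axis is conserved.
Taking A's sense as positive: L = (0.9640)(14.2) + (0.1180)(13.1) = 15.23 kg·m²·rad/s.
Combined I = 0.9640 + 0.1180 = 1.082 kg·m².
ω_f = L / I = 15.23 / 1.082 = 14.08 rad/s.

|ω_f| ≈ 14.1 rad/s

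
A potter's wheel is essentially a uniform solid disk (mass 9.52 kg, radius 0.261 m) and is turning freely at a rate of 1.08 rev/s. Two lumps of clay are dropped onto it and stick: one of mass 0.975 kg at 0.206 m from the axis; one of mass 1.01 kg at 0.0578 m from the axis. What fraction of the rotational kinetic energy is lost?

fraction ≈ 0.121

The added mass arrives with no angular momentum about the axis, and any external torque about the axis is negligible, so the system's angular momentum is conserved.
I_p = ½(9.52)(0.261)² = 0.3243 kg·m².
Added inertia Σmr² = (0.975)(0.206)² + (1.01)(0.0578)² = 0.04475 kg·m²; I_f = 0.3243 + 0.04475 = 0.3690 kg·m².
ω_f = I_p ω_i / I_f = (0.3243)(1.08) / 0.3690 = 0.9490 rev/s.
KE_i = ½(0.3243)(6.786 rad/s)² = 7.466 J; KE_f = ½(0.3690)(5.963)² = 6.560 J.
Fraction lost = 0.1213.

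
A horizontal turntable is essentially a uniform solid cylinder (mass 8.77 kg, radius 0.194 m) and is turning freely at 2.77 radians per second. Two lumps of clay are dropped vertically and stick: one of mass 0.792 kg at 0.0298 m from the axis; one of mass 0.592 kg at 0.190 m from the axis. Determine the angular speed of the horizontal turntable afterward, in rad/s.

ω_f ≈ 2.44 rad/s

No external torque acts about the axis; L_before = L_after.
I_p = ½(8.77)(0.194)² = 0.1650 kg·m².
Added inertia Σmr² = (0.792)(0.0298)² + (0.592)(0.190)² = 0.02207 kg·m²; I_f = 0.1650 + 0.02207 = 0.1871 kg·m².
ω_f = I_p ω_i / I_f = (0.1650)(2.77) / 0.1871 = 2.443 rad/s.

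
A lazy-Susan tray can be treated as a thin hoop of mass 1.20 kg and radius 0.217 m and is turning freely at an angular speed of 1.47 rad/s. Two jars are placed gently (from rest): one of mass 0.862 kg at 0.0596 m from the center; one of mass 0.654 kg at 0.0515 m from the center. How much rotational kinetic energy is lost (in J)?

The added mass arrives with no angular momentum about the center, and any external torque about the center is negligible, so the system's angular momentum is conserved.
I_p = (1.20)(0.217)² = 0.05651 kg·m².
Added inertia Σmr² = (0.862)(0.0596)² + (0.654)(0.0515)² = 0.004797 kg·m²; I_f = 0.05651 + 0.004797 = 0.06130 kg·m².
ω_f = I_p ω_i / I_f = (0.05651)(1.47) / 0.06130 = 1.355 rad/s.
KE_i = ½(0.05651)(1.470 rad/s)² = 0.06105 J; KE_f = ½(0.06130)(1.355)² = 0.05628 J.

energy lost ≈ 0.00478 J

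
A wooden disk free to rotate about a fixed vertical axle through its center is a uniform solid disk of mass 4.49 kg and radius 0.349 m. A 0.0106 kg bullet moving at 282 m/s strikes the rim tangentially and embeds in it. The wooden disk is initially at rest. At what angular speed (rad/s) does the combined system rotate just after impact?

|ω_f| ≈ 3.80 rad/s

About the axle the impulsive forces during the collision are internal, so angular momentum about that axis is conserved.
I_p = ½(4.49)(0.349)² = 0.2734 kg·m². Taking the sense of the bullet's angular momentum as positive, L_{bullet} = m v R = (0.0106)(282)(0.349) = 1.043 kg·m²/s.
L_i = 0 + 1.043 = 1.043 kg·m²/s.
After sticking, I_f = I_p + m R² = 0.2734 + (0.0106)(0.349)² = 0.2747 kg·m².
ω_f = L_i / I_f = 1.043 / 0.2747 = 3.797 rad/s.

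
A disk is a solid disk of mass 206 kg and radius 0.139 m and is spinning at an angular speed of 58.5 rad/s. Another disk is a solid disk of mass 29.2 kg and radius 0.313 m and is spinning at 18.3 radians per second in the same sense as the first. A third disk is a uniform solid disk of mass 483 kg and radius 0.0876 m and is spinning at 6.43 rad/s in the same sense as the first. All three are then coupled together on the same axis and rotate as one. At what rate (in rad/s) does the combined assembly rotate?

No external torque acts about the common axis, so total angular momentum is conserved.
Moments of inertia: I_A = ½(206)(0.139)² = 1.990 kg·m²; I_B = ½(29.2)(0.313)² = 1.430 kg·m²; I_C = ½(483)(0.0876)² = 1.853 kg·m².
Taking A's sense as positive: L = (1.990)(58.5) + (1.430)(18.3) + (1.853)(6.43) = 154.5 kg·m²·rad/s.
Combined I = 1.990 + 1.430 + 1.853 = 5.274 kg·m².
ω_f = L / I = 154.5 / 5.274 = 29.30 rad/s.

|ω_f| ≈ 29.3 rad/s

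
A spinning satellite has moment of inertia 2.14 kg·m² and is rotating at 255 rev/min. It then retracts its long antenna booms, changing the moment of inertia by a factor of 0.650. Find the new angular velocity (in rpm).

Angular momentum about the spin axis is conserved since the torque about it is zero.
I₂ = 0.650 × 2.14 = 1.391 kg·m².
ω₂ = I₁ω₁ / I₂ = (2.140)(255 rpm) / (1.391) = 392.3 rpm.

ω₂ ≈ 392 rpm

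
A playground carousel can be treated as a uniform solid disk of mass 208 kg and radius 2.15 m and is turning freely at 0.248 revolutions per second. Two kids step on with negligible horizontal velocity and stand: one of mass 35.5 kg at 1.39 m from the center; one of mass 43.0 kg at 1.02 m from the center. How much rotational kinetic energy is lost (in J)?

energy lost ≈ 111 J

The added mass arrives with no angular momentum about the center, and any external torque about the center is negligible, so the system's angular momentum is conserved.
I_p = ½(208)(2.15)² = 480.7 kg·m².
Added inertia Σmr² = (35.5)(1.39)² + (43.0)(1.02)² = 113.3 kg·m²; I_f = 480.7 + 113.3 = 594.1 kg·m².
ω_f = I_p ω_i / I_f = (480.7)(0.248) / 594.1 = 0.2007 rev/s.
KE_i = ½(480.7)(1.558 rad/s)² = 583.6 J; KE_f = ½(594.1)(1.261)² = 472.3 J.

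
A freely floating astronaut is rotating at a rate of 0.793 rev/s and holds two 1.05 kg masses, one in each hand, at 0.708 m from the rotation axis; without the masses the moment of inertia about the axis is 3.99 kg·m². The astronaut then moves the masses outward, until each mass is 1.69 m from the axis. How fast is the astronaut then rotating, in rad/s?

With no external torque about the axis, L is conserved: I₁ω₁ = I₂ω₂.
I₁ = 3.99 + 2(1.05)(0.708)² = 5.043 kg·m²; I₂ = 3.99 + 2(1.05)(1.69)² = 9.988 kg·m².
ω₂ = I₁ω₁ / I₂ = (5.043)(0.793 rev/s) / (9.988) = 0.4004 rev/s = 2.516 rad/s.

ω₂ ≈ 2.52 rad/s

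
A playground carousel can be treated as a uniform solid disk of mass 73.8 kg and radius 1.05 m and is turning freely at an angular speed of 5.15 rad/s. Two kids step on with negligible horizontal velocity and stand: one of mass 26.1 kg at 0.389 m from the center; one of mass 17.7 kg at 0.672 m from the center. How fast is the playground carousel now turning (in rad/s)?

ω_f ≈ 3.98 rad/s

No external torque acts about the center; L_before = L_after.
I_p = ½(73.8)(1.05)² = 40.68 kg·m².
Added inertia Σmr² = (26.1)(0.389)² + (17.7)(0.672)² = 11.94 kg·m²; I_f = 40.68 + 11.94 = 52.62 kg·m².
ω_f = I_p ω_i / I_f = (40.68)(5.15) / 52.62 = 3.981 rad/s.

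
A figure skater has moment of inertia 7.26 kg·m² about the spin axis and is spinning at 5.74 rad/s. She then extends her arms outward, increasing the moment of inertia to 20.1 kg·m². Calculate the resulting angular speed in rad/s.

ω₂ ≈ 2.07 rad/s

Angular momentum about the spin axis is conserved since the torque about it is zero.
ω₂ = I₁ω₁ / I₂ = (7.260)(5.74 rad/s) / (20.10) = 2.073 rad/s.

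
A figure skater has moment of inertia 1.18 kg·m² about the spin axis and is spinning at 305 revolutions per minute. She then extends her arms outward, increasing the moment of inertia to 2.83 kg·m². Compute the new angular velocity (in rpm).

ω₂ ≈ 127 rpm

Angular momentum about the spin axis is conserved since the torque about it is zero.
ω₂ = I₁ω₁ / I₂ = (1.180)(305 rpm) / (2.830) = 127.2 rpm.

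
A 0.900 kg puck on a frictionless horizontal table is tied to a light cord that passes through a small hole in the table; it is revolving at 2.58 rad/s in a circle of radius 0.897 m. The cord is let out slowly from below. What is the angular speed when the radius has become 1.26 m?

ω₂ ≈ 1.31 rad/s

The constraining force is radial, so m r² ω about the center is conserved.
ω₂ = ω₁ (r₁/r₂)² = (2.58)(0.897/1.26)² = 1.308 rad/s.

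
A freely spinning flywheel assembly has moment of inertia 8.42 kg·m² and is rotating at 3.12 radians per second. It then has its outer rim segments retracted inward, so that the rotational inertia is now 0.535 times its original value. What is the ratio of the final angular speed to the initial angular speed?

No external torque acts about the spin axis, so angular momentum is conserved.
I₂ = 0.535 × 8.42 = 4.505 kg·m².
ω₂/ω₁ = I₁/I₂ = 8.420 / 4.505 = 1.869.

ω₂/ω₁ ≈ 1.87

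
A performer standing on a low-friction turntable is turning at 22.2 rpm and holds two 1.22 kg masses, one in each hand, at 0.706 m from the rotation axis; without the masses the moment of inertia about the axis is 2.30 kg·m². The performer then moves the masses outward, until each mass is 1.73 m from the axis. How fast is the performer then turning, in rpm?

ω₂ ≈ 8.13 rpm

With no external torque about the axis, L is conserved: I₁ω₁ = I₂ω₂.
I₁ = 2.30 + 2(1.22)(0.706)² = 3.516 kg·m²; I₂ = 2.30 + 2(1.22)(1.73)² = 9.603 kg·m².
ω₂ = I₁ω₁ / I₂ = (3.516)(22.2 rpm) / (9.603) = 8.129 rpm.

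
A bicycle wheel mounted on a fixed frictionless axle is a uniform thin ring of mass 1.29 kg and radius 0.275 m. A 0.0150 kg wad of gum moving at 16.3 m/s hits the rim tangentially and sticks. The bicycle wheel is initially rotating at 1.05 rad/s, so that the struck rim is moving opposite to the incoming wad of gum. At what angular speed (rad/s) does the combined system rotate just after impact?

|ω_f| ≈ 0.357 rad/s

About the axle the impulsive forces during the collision are internal, so angular momentum about that axis is conserved.
I_p = (1.29)(0.275)² = 0.09756 kg·m². Taking the sense of the wad of gum's angular momentum as positive, L_{wad} = m v R = (0.0150)(16.3)(0.275) = 0.06724 kg·m²/s.
L_i = −I_p ω_p + m v R = −(0.09756)(1.05) + 0.06724 = -0.03520 kg·m²/s.
After sticking, I_f = I_p + m R² = 0.09756 + (0.0150)(0.275)² = 0.09869 kg·m².
ω_f = L_i / I_f = -0.03520 / 0.09869 = -0.3566 rad/s.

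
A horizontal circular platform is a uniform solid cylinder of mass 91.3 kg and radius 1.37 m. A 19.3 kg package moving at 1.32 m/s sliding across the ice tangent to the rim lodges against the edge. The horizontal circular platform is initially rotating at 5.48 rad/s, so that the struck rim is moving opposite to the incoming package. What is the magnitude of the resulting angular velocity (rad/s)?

|ω_f| ≈ 3.57 rad/s

About the central axle the impulsive forces during the collision are internal, so angular momentum about that axis is conserved.
I_p = ½(91.3)(1.37)² = 85.68 kg·m². Taking the sense of the package's angular momentum as positive, L_{package} = m v R = (19.3)(1.32)(1.37) = 34.90 kg·m²/s.
L_i = −I_p ω_p + m v R = −(85.68)(5.48) + 34.90 = -434.6 kg·m²/s.
After sticking, I_f = I_p + m R² = 85.68 + (19.3)(1.37)² = 121.9 kg·m².
ω_f = L_i / I_f = -434.6 / 121.9 = -3.565 rad/s.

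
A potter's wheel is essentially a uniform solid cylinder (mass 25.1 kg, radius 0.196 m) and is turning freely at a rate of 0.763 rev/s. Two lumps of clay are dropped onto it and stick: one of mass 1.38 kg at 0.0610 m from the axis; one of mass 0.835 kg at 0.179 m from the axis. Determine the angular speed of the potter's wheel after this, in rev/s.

ω_f ≈ 0.716 rev/s

The added mass arrives with no angular momentum about the axis, and any external torque about the axis is negligible, so the system's angular momentum is conserved.
I_p = ½(25.1)(0.196)² = 0.4821 kg·m².
Added inertia Σmr² = (1.38)(0.0610)² + (0.835)(0.179)² = 0.03189 kg·m²; I_f = 0.4821 + 0.03189 = 0.5140 kg·m².
ω_f = I_p ω_i / I_f = (0.4821)(0.763) / 0.5140 = 0.7157 rev/s.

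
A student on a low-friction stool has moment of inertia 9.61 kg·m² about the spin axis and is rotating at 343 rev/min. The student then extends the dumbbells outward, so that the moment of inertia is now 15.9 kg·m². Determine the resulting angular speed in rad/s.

ω₂ ≈ 21.7 rad/s

No external torque acts about the spin axis, so angular momentum is conserved.
ω₂ = I₁ω₁ / I₂ = (9.610)(343 rpm) / (15.90) = 207.3 rpm = 21.71 rad/s.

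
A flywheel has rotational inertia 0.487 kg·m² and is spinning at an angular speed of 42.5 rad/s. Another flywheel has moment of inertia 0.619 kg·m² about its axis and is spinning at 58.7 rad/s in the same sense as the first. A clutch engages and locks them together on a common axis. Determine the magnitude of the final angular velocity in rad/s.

The coupling torques are internal; angular momentum about the shared axis is conserved.
Taking A's sense as positive: L = (0.4870)(42.5) + (0.6190)(58.7) = 57.03 kg·m²·rad/s.
Combined I = 0.4870 + 0.6190 = 1.106 kg·m².
ω_f = L / I = 57.03 / 1.106 = 51.57 rad/s.

|ω_f| ≈ 51.6 rad/s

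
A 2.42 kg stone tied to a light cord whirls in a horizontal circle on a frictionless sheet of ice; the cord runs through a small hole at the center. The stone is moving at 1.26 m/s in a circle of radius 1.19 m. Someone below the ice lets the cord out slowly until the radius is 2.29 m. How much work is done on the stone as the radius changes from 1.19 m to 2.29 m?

Central (radial) force ⇒ zero torque about the center ⇒ m v r is constant.
v₂ = v₁ r₁ / r₂ = (1.26)(1.19) / (2.29) = 0.6548 m/s.
W = ΔKE = ½m(v₂² − v₁²) = -1.402 J.

W ≈ -1.40 J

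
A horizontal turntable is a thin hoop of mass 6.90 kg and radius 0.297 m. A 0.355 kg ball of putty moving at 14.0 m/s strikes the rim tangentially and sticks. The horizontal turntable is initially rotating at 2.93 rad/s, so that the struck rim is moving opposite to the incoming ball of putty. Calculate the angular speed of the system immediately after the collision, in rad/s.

About the axle the impulsive forces during the collision are internal, so angular momentum about that axis is conserved.
I_p = (6.90)(0.297)² = 0.6086 kg·m². Taking the sense of the ball of putty's angular momentum as positive, L_{ball} = m v R = (0.355)(14.0)(0.297) = 1.476 kg·m²/s.
L_i = −I_p ω_p + m v R = −(0.6086)(2.93) + 1.476 = -0.3072 kg·m²/s.
After sticking, I_f = I_p + m R² = 0.6086 + (0.355)(0.297)² = 0.6400 kg·m².
ω_f = L_i / I_f = -0.3072 / 0.6400 = -0.4801 rad/s.

|ω_f| ≈ 0.480 rad/s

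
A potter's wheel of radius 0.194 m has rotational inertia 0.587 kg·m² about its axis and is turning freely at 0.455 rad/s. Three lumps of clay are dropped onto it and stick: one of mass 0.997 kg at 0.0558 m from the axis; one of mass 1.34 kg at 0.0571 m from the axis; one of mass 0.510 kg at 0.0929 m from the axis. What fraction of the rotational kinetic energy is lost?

No external torque acts about the axis; L_before = L_after.
Added inertia Σmr² = (0.997)(0.0558)² + (1.34)(0.0571)² + (0.510)(0.0929)² = 0.01187 kg·m²; I_f = 0.5870 + 0.01187 = 0.5989 kg·m².
ω_f = I_p ω_i / I_f = (0.5870)(0.455) / 0.5989 = 0.4460 rad/s.
KE_i = ½(0.5870)(0.4550 rad/s)² = 0.06076 J; KE_f = ½(0.5989)(0.4460)² = 0.05956 J.
Fraction lost = 0.01983.

fraction ≈ 0.0198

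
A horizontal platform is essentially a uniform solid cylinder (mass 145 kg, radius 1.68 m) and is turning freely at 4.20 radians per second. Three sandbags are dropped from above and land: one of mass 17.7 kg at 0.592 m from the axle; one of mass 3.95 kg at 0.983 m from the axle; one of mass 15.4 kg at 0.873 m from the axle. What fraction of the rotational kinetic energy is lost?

fraction ≈ 0.0961

The added mass arrives with no angular momentum about the axle, and any external torque about the axle is negligible, so the system's angular momentum is conserved.
I_p = ½(145)(1.68)² = 204.6 kg·m².
Added inertia Σmr² = (17.7)(0.592)² + (3.95)(0.983)² + (15.4)(0.873)² = 21.76 kg·m²; I_f = 204.6 + 21.76 = 226.4 kg·m².
ω_f = I_p ω_i / I_f = (204.6)(4.20) / 226.4 = 3.796 rad/s.
KE_i = ½(204.6)(4.200 rad/s)² = 1805 J; KE_f = ½(226.4)(3.796)² = 1631 J.
Fraction lost = 0.09611.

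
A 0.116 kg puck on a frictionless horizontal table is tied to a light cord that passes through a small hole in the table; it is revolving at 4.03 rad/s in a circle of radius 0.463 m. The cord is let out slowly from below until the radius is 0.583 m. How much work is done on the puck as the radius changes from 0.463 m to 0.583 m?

The constraining force is radial, so m r² ω about the center is conserved.
ω₂ = ω₁ (r₁/r₂)² = (4.03)(0.463/0.583)² = 2.542 rad/s.
W = ΔKE = ½m(v₂² − v₁²) = -0.07457 J.

W ≈ -0.0746 J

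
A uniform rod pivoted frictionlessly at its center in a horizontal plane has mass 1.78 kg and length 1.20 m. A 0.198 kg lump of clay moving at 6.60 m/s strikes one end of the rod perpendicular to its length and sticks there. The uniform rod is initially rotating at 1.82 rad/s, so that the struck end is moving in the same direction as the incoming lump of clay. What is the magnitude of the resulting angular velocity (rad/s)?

About the pivot the impulsive forces during the collision are internal, so angular momentum about that axis is conserved.
I_p = (1/12)(1.78)(1.20)² = 0.2136 kg·m². Taking the sense of the lump of clay's angular momentum as positive, L_{lump} = m v R = (0.198)(6.60)(1.20/2) = 0.7841 kg·m²/s.
L_i = +I_p ω_p + m v R = +(0.2136)(1.82) + 0.7841 = 1.173 kg·m²/s.
After sticking, I_f = I_p + m R² = 0.2136 + (0.198)(1.20/2)² = 0.2849 kg·m².
ω_f = L_i / I_f = 1.173 / 0.2849 = 4.117 rad/s.

|ω_f| ≈ 4.12 rad/s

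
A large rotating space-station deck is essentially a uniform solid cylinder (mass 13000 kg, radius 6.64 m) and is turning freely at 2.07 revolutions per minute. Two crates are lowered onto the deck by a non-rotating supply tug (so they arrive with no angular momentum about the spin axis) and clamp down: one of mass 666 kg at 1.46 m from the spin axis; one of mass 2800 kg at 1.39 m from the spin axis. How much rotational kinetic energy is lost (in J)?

energy lost ≈ 157 J

No external torque acts about the spin axis; L_before = L_after.
I_p = ½(13000)(6.64)² = 2.866e+05 kg·m².
Added inertia Σmr² = (666)(1.46)² + (2800)(1.39)² = 6830 kg·m²; I_f = 2.866e+05 + 6830 = 2.934e+05 kg·m².
ω_f = I_p ω_i / I_f = (2.866e+05)(2.07) / 2.934e+05 = 2.022 rpm.
KE_i = ½(2.866e+05)(0.2168 rad/s)² = 6733 J; KE_f = ½(2.934e+05)(0.2117)² = 6576 J.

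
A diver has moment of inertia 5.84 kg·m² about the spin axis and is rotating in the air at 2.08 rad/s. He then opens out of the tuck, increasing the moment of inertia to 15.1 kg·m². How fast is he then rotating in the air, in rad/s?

ω₂ ≈ 0.804 rad/s

Angular momentum about the spin axis is conserved since the torque about it is zero.
ω₂ = I₁ω₁ / I₂ = (5.840)(2.08 rad/s) / (15.10) = 0.8045 rad/s.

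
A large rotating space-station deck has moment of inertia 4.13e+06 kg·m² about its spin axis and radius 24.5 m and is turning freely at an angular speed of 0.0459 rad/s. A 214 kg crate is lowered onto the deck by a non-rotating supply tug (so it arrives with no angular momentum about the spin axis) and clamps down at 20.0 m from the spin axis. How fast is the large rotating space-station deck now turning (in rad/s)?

ω_f ≈ 0.0450 rad/s

The added mass arrives with no angular momentum about the spin axis, and any external torque about the spin axis is negligible, so the system's angular momentum is conserved.
Added inertia Σmr² = (214)(20.0)² = 85600 kg·m²; I_f = 4.130e+06 + 85600 = 4.216e+06 kg·m².
ω_f = I_p ω_i / I_f = (4.130e+06)(0.0459) / 4.216e+06 = 0.04497 rad/s.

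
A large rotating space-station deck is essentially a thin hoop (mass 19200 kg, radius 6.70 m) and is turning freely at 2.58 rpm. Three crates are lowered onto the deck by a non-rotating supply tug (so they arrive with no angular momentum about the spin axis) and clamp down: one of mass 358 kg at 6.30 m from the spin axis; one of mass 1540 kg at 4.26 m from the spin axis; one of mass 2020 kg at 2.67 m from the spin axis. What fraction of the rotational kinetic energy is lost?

fraction ≈ 0.0616

No external torque acts about the spin axis; L_before = L_after.
I_p = (19200)(6.70)² = 8.619e+05 kg·m².
Added inertia Σmr² = (358)(6.30)² + (1540)(4.26)² + (2020)(2.67)² = 56560 kg·m²; I_f = 8.619e+05 + 56560 = 9.184e+05 kg·m².
ω_f = I_p ω_i / I_f = (8.619e+05)(2.58) / 9.184e+05 = 2.421 rpm.
KE_i = ½(8.619e+05)(0.2702 rad/s)² = 31460 J; KE_f = ½(9.184e+05)(0.2535)² = 29520 J.
Fraction lost = 0.06158.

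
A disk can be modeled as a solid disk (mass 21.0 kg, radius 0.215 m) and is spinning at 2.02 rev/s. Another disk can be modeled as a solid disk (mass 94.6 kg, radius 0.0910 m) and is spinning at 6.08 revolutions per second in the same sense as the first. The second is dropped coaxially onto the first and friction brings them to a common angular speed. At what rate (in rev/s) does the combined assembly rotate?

|ω_f| ≈ 3.83 rev/s

The coupling torques are internal; angular momentum about the shared axis is conserved.
Moments of inertia: I_A = ½(21.0)(0.215)² = 0.4854 kg·m²; I_B = ½(94.6)(0.0910)² = 0.3917 kg·m².
Taking A's sense as positive: L = (0.4854)(2.02) + (0.3917)(6.08) = 3.362 kg·m²·rev/s.
Combined I = 0.4854 + 0.3917 = 0.8771 kg·m².
ω_f = L / I = 3.362 / 0.8771 = 3.833 rev/s.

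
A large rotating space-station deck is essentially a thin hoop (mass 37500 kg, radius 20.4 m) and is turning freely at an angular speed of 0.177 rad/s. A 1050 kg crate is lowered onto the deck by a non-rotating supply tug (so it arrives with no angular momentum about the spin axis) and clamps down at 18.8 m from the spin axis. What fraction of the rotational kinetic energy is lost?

fraction ≈ 0.0232

No external torque acts about the spin axis; L_before = L_after.
I_p = (37500)(20.4)² = 1.561e+07 kg·m².
Added inertia Σmr² = (1050)(18.8)² = 3.711e+05 kg·m²; I_f = 1.561e+07 + 3.711e+05 = 1.598e+07 kg·m².
ω_f = I_p ω_i / I_f = (1.561e+07)(0.177) / 1.598e+07 = 0.1729 rad/s.
KE_i = ½(1.561e+07)(0.1770 rad/s)² = 2.445e+05 J; KE_f = ½(1.598e+07)(0.1729)² = 2.388e+05 J.
Fraction lost = 0.02323.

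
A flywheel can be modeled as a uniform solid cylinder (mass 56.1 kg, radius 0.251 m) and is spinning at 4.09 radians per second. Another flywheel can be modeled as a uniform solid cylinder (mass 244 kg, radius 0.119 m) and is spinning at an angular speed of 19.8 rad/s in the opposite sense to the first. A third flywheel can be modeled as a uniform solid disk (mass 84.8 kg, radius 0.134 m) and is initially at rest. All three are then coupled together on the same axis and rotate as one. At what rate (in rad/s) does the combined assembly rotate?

|ω_f| ≈ 6.34 rad/s

No external torque acts about the common axis, so total angular momentum is conserved.
Moments of inertia: I_A = ½(56.1)(0.251)² = 1.767 kg·m²; I_B = ½(244)(0.119)² = 1.728 kg·m²; I_C = ½(84.8)(0.134)² = 0.7613 kg·m².
Taking A's sense as positive: L = (1.767)(4.09) − (1.728)(19.8) = -26.98 kg·m²·rad/s.
Combined I = 1.767 + 1.728 + 0.7613 = 4.256 kg·m².
ω_f = L / I = -26.98 / 4.256 = -6.339 rad/s.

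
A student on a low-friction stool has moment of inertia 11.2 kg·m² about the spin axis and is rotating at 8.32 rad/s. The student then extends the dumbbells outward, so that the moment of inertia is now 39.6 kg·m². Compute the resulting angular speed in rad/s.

ω₂ ≈ 2.35 rad/s

Angular momentum about the spin axis is conserved since the torque about it is zero.
ω₂ = I₁ω₁ / I₂ = (11.20)(8.32 rad/s) / (39.60) = 2.353 rad/s.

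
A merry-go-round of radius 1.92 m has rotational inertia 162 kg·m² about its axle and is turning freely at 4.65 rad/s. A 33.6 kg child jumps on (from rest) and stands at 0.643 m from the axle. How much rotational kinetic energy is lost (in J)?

energy lost ≈ 138 J

No external torque acts about the axle; L_before = L_after.
Added inertia Σmr² = (33.6)(0.643)² = 13.89 kg·m²; I_f = 162.0 + 13.89 = 175.9 kg·m².
ω_f = I_p ω_i / I_f = (162.0)(4.65) / 175.9 = 4.283 rad/s.
KE_i = ½(162.0)(4.650 rad/s)² = 1751 J; KE_f = ½(175.9)(4.283)² = 1613 J.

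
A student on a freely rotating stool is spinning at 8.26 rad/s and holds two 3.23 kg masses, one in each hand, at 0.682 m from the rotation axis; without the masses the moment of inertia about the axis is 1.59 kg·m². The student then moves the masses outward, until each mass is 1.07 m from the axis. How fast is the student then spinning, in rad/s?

No external torque acts about the spin axis, so angular momentum is conserved.
I₁ = 1.59 + 2(3.23)(0.682)² = 4.595 kg·m²; I₂ = 1.59 + 2(3.23)(1.07)² = 8.986 kg·m².
ω₂ = I₁ω₁ / I₂ = (4.595)(8.26 rad/s) / (8.986) = 4.223 rad/s.

ω₂ ≈ 4.22 rad/s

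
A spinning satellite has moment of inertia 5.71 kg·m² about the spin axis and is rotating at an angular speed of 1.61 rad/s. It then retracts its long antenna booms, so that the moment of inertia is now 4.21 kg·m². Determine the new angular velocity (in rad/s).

Angular momentum about the spin axis is conserved since the torque about it is zero.
ω₂ = I₁ω₁ / I₂ = (5.710)(1.61 rad/s) / (4.210) = 2.184 rad/s.

ω₂ ≈ 2.18 rad/s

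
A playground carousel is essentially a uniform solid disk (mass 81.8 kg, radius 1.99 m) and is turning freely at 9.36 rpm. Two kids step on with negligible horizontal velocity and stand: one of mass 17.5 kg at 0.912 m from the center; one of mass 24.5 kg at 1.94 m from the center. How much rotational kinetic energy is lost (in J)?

energy lost ≈ 30.9 J

No external torque acts about the center; L_before = L_after.
I_p = ½(81.8)(1.99)² = 162.0 kg·m².
Added inertia Σmr² = (17.5)(0.912)² + (24.5)(1.94)² = 106.8 kg·m²; I_f = 162.0 + 106.8 = 268.7 kg·m².
ω_f = I_p ω_i / I_f = (162.0)(9.36) / 268.7 = 5.641 rpm.
KE_i = ½(162.0)(0.9802 rad/s)² = 77.81 J; KE_f = ½(268.7)(0.5908)² = 46.89 J.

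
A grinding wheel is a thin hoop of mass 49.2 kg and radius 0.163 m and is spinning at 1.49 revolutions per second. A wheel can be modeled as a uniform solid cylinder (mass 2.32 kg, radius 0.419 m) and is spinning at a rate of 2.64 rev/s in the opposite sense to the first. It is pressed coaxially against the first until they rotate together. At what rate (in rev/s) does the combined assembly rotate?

|ω_f| ≈ 0.933 rev/s

No external torque acts about the common axis, so total angular momentum is conserved.
Moments of inertia: I_A = (49.2)(0.163)² = 1.307 kg·m²; I_B = ½(2.32)(0.419)² = 0.2037 kg·m².
Taking A's sense as positive: L = (1.307)(1.49) − (0.2037)(2.64) = 1.410 kg·m²·rev/s.
Combined I = 1.307 + 0.2037 = 1.511 kg·m².
ω_f = L / I = 1.410 / 1.511 = 0.9333 rev/s.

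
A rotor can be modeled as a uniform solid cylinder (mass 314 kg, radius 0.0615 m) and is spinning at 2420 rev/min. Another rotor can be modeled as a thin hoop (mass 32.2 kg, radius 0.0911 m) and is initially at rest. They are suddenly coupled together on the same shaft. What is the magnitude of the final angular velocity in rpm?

The coupling torques are internal; angular momentum about the shared axis is conserved.
Moments of inertia: I_A = ½(314)(0.0615)² = 0.5938 kg·m²; I_B = (32.2)(0.0911)² = 0.2672 kg·m².
Taking A's sense as positive: L = (0.5938)(2420) = 1437 kg·m²·rpm.
Combined I = 0.5938 + 0.2672 = 0.8610 kg·m².
ω_f = L / I = 1437 / 0.8610 = 1669 rpm.

|ω_f| ≈ 1670 rpm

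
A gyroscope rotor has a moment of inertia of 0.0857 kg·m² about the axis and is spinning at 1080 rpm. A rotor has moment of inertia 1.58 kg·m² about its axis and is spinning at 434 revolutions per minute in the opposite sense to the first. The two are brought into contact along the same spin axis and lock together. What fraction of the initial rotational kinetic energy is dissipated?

The coupling torques are internal; angular momentum about the shared axis is conserved.
Taking A's sense as positive: L = (0.08570)(1080) − (1.580)(434) = -593.2 kg·m²·rpm.
Combined I = 0.08570 + 1.580 = 1.666 kg·m².
ω_f = L / I = -593.2 / 1.666 = -356.1 rpm.
KE_i = ½ΣIω² = 2180 J; KE_f = ½(1.666)(37.29)² = 1158 J.
Fraction dissipated = (KE_i − KE_f)/KE_i = 0.4687.

fraction ≈ 0.469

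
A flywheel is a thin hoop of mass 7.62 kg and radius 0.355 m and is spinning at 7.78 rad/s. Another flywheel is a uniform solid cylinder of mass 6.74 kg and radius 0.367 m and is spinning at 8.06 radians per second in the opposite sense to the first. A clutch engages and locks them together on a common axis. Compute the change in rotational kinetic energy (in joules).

No external torque acts about the common axis, so total angular momentum is conserved.
Moments of inertia: I_A = (7.62)(0.355)² = 0.9603 kg·m²; I_B = ½(6.74)(0.367)² = 0.4539 kg·m².
Taking A's sense as positive: L = (0.9603)(7.78) − (0.4539)(8.06) = 3.813 kg·m²·rad/s.
Combined I = 0.9603 + 0.4539 = 1.414 kg·m².
ω_f = L / I = 3.813 / 1.414 = 2.696 rad/s.
KE_i = ½ΣIω² = 43.81 J; KE_f = ½(1.414)(2.696)² = 5.140 J.

ΔKE ≈ -38.7 J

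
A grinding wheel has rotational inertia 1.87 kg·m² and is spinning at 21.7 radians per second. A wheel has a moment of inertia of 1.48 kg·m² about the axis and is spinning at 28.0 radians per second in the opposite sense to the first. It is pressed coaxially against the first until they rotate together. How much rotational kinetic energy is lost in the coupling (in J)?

ΔKE lost ≈ 1020 J

No external torque acts about the common axis, so total angular momentum is conserved.
Taking A's sense as positive: L = (1.870)(21.7) − (1.480)(28.0) = -0.8610 kg·m²·rad/s.
Combined I = 1.870 + 1.480 = 3.350 kg·m².
ω_f = L / I = -0.8610 / 3.350 = -0.2570 rad/s.
KE_i = ½ΣIω² = 1020 J; KE_f = ½(3.350)(0.2570)² = 0.1106 J.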